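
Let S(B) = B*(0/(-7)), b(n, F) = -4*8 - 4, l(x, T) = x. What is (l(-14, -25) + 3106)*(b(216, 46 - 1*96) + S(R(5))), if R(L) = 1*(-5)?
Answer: -111312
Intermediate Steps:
R(L) = -5
b(n, F) = -36 (b(n, F) = -32 - 4 = -36)
S(B) = 0 (S(B) = B*(0*(-1/7)) = B*0 = 0)
(l(-14, -25) + 3106)*(b(216, 46 - 1*96) + S(R(5))) = (-14 + 3106)*(-36 + 0) = 3092*(-36) = -111312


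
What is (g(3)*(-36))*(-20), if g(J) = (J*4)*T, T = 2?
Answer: 17280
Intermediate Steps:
g(J) = 8*J (g(J) = (J*4)*2 = (4*J)*2 = 8*J)
(g(3)*(-36))*(-20) = ((8*3)*(-36))*(-20) = (24*(-36))*(-20) = -864*(-20) = 17280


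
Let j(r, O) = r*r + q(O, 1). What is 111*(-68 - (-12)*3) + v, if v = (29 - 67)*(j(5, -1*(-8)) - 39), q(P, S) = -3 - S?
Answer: -2868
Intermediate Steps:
j(r, O) = -4 + r² (j(r, O) = r*r + (-3 - 1*1) = r² + (-3 - 1) = r² - 4 = -4 + r²)
v = 684 (v = (29 - 67)*((-4 + 5²) - 39) = -38*((-4 + 25) - 39) = -38*(21 - 39) = -38*(-18) = 684)
111*(-68 - (-12)*3) + v = 111*(-68 - (-12)*3) + 684 = 111*(-68 - 1*(-36)) + 684 = 111*(-68 + 36) + 684 = 111*(-32) + 684 = -3552 + 684 = -2868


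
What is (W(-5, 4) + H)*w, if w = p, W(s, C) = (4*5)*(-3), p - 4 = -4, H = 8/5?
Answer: 0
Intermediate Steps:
H = 8/5 (H = 8*(⅕) = 8/5 ≈ 1.6000)
p = 0 (p = 4 - 4 = 0)
W(s, C) = -60 (W(s, C) = 20*(-3) = -60)
w = 0
(W(-5, 4) + H)*w = (-60 + 8/5)*0 = -292/5*0 = 0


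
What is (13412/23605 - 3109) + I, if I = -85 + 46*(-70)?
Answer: -151389058/23605 ≈ -6413.4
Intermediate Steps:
I = -3305 (I = -85 - 3220 = -3305)
(13412/23605 - 3109) + I = (13412/23605 - 3109) - 3305 = -73374533/23605 - 3305 = -151389058/23605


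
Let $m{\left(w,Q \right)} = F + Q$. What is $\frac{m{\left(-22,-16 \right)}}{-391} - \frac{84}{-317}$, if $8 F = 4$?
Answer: $\frac{75515}{247894} \approx 0.30463$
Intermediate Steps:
$F = \frac{1}{2}$ ($F = \frac{1}{8} \cdot 4 = \frac{1}{2} \approx 0.5$)
$m{\left(w,Q \right)} = \frac{1}{2} + Q$
$\frac{m{\left(-22,-16 \right)}}{-391} - \frac{84}{-317} = \frac{\frac{1}{2} - 16}{-391} - \frac{84}{-317} = \left(- \frac{31}{2}\right) \left(- \frac{1}{391}\right) - - \frac{84}{317} = \frac{31}{782} + \frac{84}{317} = \frac{75515}{247894}$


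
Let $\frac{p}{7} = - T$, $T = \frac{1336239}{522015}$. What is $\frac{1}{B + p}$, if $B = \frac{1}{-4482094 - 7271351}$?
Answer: $- \frac{81806327889}{1465838422340} \approx -0.055809$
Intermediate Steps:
$T = \frac{445413}{174005}$ ($T = 1336239 \cdot \frac{1}{522015} = \frac{445413}{174005} \approx 2.5598$)
$B = - \frac{1}{11753445}$ ($B = \frac{1}{-11753445} = - \frac{1}{11753445} \approx -8.5081 \cdot 10^{-8}$)
$p = - \frac{3117891}{174005}$ ($p = 7 \left(\left(-1\right) \frac{445413}{174005}\right) = 7 \left(- \frac{445413}{174005}\right) = - \frac{3117891}{174005} \approx -17.918$)
$\frac{1}{B + p} = \frac{1}{- \frac{1}{11753445} - \frac{3117891}{174005}} = \frac{1}{- \frac{1465838422340}{81806327889}} = - \frac{81806327889}{1465838422340}$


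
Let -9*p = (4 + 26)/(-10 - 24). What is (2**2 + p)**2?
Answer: 43681/2601 ≈ 16.794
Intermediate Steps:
p = 5/51 (p = -(4 + 26)/(9*(-10 - 24)) = -10/(3*(-34)) = -10*(-1)/(3*34) = -1/9*(-15/17) = 5/51 ≈ 0.098039)
(2**2 + p)**2 = (2**2 + 5/51)**2 = (4 + 5/51)**2 = (209/51)**2 = 43681/2601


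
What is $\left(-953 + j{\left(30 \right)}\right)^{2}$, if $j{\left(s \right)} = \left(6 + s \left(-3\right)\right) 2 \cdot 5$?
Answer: $3214849$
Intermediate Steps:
$j{\left(s \right)} = 60 - 30 s$ ($j{\left(s \right)} = \left(6 - 3 s\right) 2 \cdot 5 = \left(12 - 6 s\right) 5 = 60 - 30 s$)
$\left(-953 + j{\left(30 \right)}\right)^{2} = \left(-953 + \left(60 - 900\right)\right)^{2} = \left(-953 - 840\right)^{2} = \left(-1793\right)^{2} = 3214849$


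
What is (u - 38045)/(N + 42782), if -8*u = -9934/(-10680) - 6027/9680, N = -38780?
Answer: -786637476419/82747272960 ≈ -9.5065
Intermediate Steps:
u = -794819/20676480 (u = -(-9934/(-10680) - 6027/9680)/8 = -(-9934*(-1/10680) - 6027*1/9680)/8 = -(4967/5340 - 6027/9680)/8 = -1/8*794819/2584560 = -794819/20676480 ≈ -0.038441)
(u - 38045)/(N + 42782) = (-794819/20676480 - 38045)/(-38780 + 42782) = -786637476419/20676480/4002 = -786637476419/20676480*1/4002 = -786637476419/82747272960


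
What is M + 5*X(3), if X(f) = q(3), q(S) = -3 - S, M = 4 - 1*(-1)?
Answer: -25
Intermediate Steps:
M = 5 (M = 4 + 1 = 5)
X(f) = -6 (X(f) = -3 - 1*3 = -3 - 3 = -6)
M + 5*X(3) = 5 + 5*(-6) = 5 - 30 = -25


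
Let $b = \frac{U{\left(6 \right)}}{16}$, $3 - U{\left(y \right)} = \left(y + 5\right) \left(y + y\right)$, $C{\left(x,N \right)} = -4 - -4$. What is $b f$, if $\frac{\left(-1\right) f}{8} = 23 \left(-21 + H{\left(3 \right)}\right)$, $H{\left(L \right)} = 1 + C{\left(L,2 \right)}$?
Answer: $-29670$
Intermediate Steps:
$C{\left(x,N \right)} = 0$ ($C{\left(x,N \right)} = -4 + 4 = 0$)
$U{\left(y \right)} = 3 - 2 y \left(5 + y\right)$ ($U{\left(y \right)} = 3 - \left(y + 5\right) \left(y + y\right) = 3 - \left(5 + y\right) 2 y = 3 - 2 y \left(5 + y\right)$)
$H{\left(L \right)} = 1$ ($H{\left(L \right)} = 1 + 0 = 1$)
$b = - \frac{129}{16}$ ($b = \frac{3 - 60 - 2 \cdot 6^{2}}{16} = \left(3 - 60 - 72\right) \frac{1}{16} = \left(-129\right) \frac{1}{16} = - \frac{129}{16} \approx -8.0625$)
$f = 3680$ ($f = - 8 \cdot 23 \left(-21 + 1\right) = - 8 \cdot 23 \left(-20\right) = \left(-8\right) \left(-460\right) = 3680$)
$b f = \left(- \frac{129}{16}\right) 3680 = -29670$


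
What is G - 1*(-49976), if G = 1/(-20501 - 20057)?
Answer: 2026926607/40558 ≈ 49976.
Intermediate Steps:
G = -1/40558 (G = 1/(-40558) = -1/40558 ≈ -2.4656e-5)
G - 1*(-49976) = -1/40558 - 1*(-49976) = -1/40558 + 49976 = 2026926607/40558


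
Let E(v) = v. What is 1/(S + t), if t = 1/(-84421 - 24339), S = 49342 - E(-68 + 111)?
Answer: 108760/5361759239 ≈ 2.0284e-5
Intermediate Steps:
S = 49299 (S = 49342 - (-68 + 111) = 49342 - 1*43 = 49342 - 43 = 49299)
t = -1/108760 (t = 1/(-108760) = -1/108760 ≈ -9.1946e-6)
1/(S + t) = 1/(49299 - 1/108760) = 1/(5361759239/108760) = 108760/5361759239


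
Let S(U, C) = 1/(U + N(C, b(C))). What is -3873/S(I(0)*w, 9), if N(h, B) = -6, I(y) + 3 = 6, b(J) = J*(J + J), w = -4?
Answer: 69714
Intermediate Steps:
b(J) = 2*J² (b(J) = J*(2*J) = 2*J²)
I(y) = 3 (I(y) = -3 + 6 = 3)
S(U, C) = 1/(-6 + U) (S(U, C) = 1/(U - 6) = 1/(-6 + U))
-3873/S(I(0)*w, 9) = -3873/(1/(-6 + 3*(-4))) = -3873/(1/(-6 - 12)) = -3873/(1/(-18)) = -3873/(-1/18) = -3873*(-18) = 69714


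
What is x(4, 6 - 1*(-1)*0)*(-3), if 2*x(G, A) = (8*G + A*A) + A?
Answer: -111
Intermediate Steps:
x(G, A) = A/2 + A**2/2 + 4*G (x(G, A) = ((8*G + A*A) + A)/2 = ((8*G + A**2) + A)/2 = ((A**2 + 8*G) + A)/2 = (A + A**2 + 8*G)/2 = A/2 + A**2/2 + 4*G)
x(4, 6 - 1*(-1)*0)*(-3) = ((6 - 1*(-1)*0)/2 + (6 - 1*(-1)*0)**2/2 + 4*4)*(-3) = ((6 + 1*0)/2 + (6 + 1*0)**2/2 + 16)*(-3) = ((6 + 0)/2 + (6 + 0)**2/2 + 16)*(-3) = ((1/2)*6 + (1/2)*6**2 + 16)*(-3) = (3 + (1/2)*36 + 16)*(-3) = (3 + 18 + 16)*(-3) = 37*(-3) = -111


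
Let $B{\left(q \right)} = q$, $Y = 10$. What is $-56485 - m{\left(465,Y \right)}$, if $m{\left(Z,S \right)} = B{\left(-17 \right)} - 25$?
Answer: $-56443$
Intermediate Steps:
$m{\left(Z,S \right)} = -42$ ($m{\left(Z,S \right)} = -17 - 25 = -42$)
$-56485 - m{\left(465,Y \right)} = -56485 - -42 = -56485 + 42 = -56443$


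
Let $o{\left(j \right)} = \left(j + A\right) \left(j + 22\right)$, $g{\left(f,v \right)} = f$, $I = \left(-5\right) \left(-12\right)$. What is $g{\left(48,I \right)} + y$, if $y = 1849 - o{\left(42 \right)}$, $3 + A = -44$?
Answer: $2217$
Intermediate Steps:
$I = 60$
$A = -47$ ($A = -3 - 44 = -47$)
$o{\left(j \right)} = \left(-47 + j\right) \left(22 + j\right)$ ($o{\left(j \right)} = \left(j - 47\right) \left(j + 22\right) = \left(-47 + j\right) \left(22 + j\right)$)
$y = 2169$ ($y = 1849 - \left(-1034 + 42^{2} - 1050\right) = 1849 - \left(-1034 + 1764 - 1050\right) = 1849 - -320 = 1849 + 320 = 2169$)
$g{\left(48,I \right)} + y = 48 + 2169 = 2217$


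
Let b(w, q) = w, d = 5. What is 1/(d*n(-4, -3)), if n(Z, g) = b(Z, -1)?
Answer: -1/20 ≈ -0.050000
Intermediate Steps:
n(Z, g) = Z
1/(d*n(-4, -3)) = 1/(5*(-4)) = 1/(-20) = -1/20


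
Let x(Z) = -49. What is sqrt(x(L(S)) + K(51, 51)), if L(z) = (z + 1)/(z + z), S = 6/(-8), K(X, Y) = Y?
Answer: sqrt(2) ≈ 1.4142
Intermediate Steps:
S = -3/4 (S = 6*(-1/8) = -3/4 ≈ -0.75000)
L(z) = (1 + z)/(2*z) (L(z) = (1 + z)/((2*z)) = (1 + z)*(1/(2*z)) = (1 + z)/(2*z))
sqrt(x(L(S)) + K(51, 51)) = sqrt(-49 + 51) = sqrt(2)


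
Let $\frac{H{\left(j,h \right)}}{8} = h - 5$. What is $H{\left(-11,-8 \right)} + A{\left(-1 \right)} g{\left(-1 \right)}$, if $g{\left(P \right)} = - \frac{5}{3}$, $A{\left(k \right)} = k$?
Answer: $- \frac{307}{3} \approx -102.33$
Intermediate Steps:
$H{\left(j,h \right)} = -40 + 8 h$ ($H{\left(j,h \right)} = 8 \left(h - 5\right) = 8 \left(-5 + h\right) = -40 + 8 h$)
$g{\left(P \right)} = - \frac{5}{3}$ ($g{\left(P \right)} = \left(-5\right) \frac{1}{3} = - \frac{5}{3}$)
$H{\left(-11,-8 \right)} + A{\left(-1 \right)} g{\left(-1 \right)} = \left(-40 + 8 \left(-8\right)\right) - - \frac{5}{3} = \left(-40 - 64\right) + \frac{5}{3} = -104 + \frac{5}{3} = - \frac{307}{3}$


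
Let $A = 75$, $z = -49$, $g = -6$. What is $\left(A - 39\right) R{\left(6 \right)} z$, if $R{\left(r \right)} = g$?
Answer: $10584$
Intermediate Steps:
$R{\left(r \right)} = -6$
$\left(A - 39\right) R{\left(6 \right)} z = \left(75 - 39\right) \left(-6\right) \left(-49\right) = 36 \left(-6\right) \left(-49\right) = \left(-216\right) \left(-49\right) = 10584$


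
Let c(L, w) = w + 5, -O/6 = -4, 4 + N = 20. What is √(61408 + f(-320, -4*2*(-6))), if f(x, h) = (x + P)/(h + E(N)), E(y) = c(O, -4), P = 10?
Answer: 3*√334298/7 ≈ 247.79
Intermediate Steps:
N = 16 (N = -4 + 20 = 16)
O = 24 (O = -6*(-4) = 24)
c(L, w) = 5 + w
E(y) = 1 (E(y) = 5 - 4 = 1)
f(x, h) = (10 + x)/(1 + h) (f(x, h) = (x + 10)/(h + 1) = (10 + x)/(1 + h))
√(61408 + f(-320, -4*2*(-6))) = √(61408 + (10 - 320)/(1 - 4*2*(-6))) = √(61408 - 310/(1 - 8*(-6))) = √(61408 - 310/(1 + 48)) = √(61408 - 310/49) = √(3008682/49) = 3*√334298/7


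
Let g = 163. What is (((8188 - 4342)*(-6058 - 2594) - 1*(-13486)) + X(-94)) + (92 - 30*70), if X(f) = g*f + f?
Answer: -33279530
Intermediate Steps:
X(f) = 164*f (X(f) = 163*f + f = 164*f)
(((8188 - 4342)*(-6058 - 2594) - 1*(-13486)) + X(-94)) + (92 - 30*70) = (((8188 - 4342)*(-6058 - 2594) - 1*(-13486)) + 164*(-94)) + (92 - 30*70) = ((3846*(-8652) + 13486) - 15416) + (92 - 2100) = ((-33275592 + 13486) - 15416) - 2008 = (-33262106 - 15416) - 2008 = -33277522 - 2008 = -33279530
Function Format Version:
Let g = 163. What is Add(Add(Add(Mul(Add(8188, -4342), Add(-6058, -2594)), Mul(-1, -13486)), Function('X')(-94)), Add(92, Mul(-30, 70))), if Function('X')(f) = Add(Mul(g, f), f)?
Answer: -33279530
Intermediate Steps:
Function('X')(f) = Mul(164, f) (Function('X')(f) = Add(Mul(163, f), f) = Mul(164, f))
Add(Add(Add(Mul(Add(8188, -4342), Add(-6058, -2594)), Mul(-1, -13486)), Function('X')(-94)), Add(92, Mul(-30, 70))) = Add(Add(Add(Mul(Add(8188, -4342), Add(-6058, -2594)), Mul(-1, -13486)), Mul(164, -94)), Add(92, Mul(-30, 70))) = Add(Add(Add(Mul(3846, -8652), 13486), -15416), Add(92, -2100)) = Add(Add(Add(-33275592, 13486), -15416), -2008) = Add(Add(-33262106, -15416), -2008) = Add(-33277522, -2008) = -33279530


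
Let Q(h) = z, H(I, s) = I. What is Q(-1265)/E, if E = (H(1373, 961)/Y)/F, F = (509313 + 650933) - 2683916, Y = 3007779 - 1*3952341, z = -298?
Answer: -428881833196920/1373 ≈ -3.1237e+11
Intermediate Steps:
Y = -944562 (Y = 3007779 - 3952341 = -944562)
F = -1523670 (F = 1160246 - 2683916 = -1523670)
Q(h) = -298
E = 1373/1439200782540 (E = (1373/(-944562))/(-1523670) = (1373*(-1/944562))*(-1/1523670) = -1373/944562*(-1/1523670) = 1373/1439200782540 ≈ 9.5400e-10)
Q(-1265)/E = -298/1373/1439200782540 = -298*1439200782540/1373 = -428881833196920/1373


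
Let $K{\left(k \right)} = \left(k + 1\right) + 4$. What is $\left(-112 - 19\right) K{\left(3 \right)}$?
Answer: $-1048$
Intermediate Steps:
$K{\left(k \right)} = 5 + k$ ($K{\left(k \right)} = \left(1 + k\right) + 4 = 5 + k$)
$\left(-112 - 19\right) K{\left(3 \right)} = \left(-112 - 19\right) \left(5 + 3\right) = \left(-131\right) 8 = -1048$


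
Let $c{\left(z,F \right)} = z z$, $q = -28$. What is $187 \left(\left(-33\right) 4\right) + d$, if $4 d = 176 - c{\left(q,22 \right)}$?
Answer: $-24836$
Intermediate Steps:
$c{\left(z,F \right)} = z^{2}$
$d = -152$ ($d = \frac{176 - \left(-28\right)^{2}}{4} = \frac{176 - 784}{4} = \frac{1}{4} \left(-608\right) = -152$)
$187 \left(\left(-33\right) 4\right) + d = 187 \left(\left(-33\right) 4\right) - 152 = 187 \left(-132\right) - 152 = -24684 - 152 = -24836$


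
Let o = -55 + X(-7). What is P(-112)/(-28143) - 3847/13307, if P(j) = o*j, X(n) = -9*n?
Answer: -96343049/374498901 ≈ -0.25726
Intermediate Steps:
o = 8 (o = -55 - 9*(-7) = -55 + 63 = 8)
P(j) = 8*j
P(-112)/(-28143) - 3847/13307 = (8*(-112))/(-28143) - 3847/13307 = -896*(-1/28143) - 3847*1/13307 = 896/28143 - 3847/13307 = -96343049/374498901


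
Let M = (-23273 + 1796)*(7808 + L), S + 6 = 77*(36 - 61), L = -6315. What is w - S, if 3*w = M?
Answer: -10686456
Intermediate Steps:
S = -1931 (S = -6 + 77*(36 - 61) = -6 + 77*(-25) = -6 - 1925 = -1931)
M = -32065161 (M = (-23273 + 1796)*(7808 - 6315) = -21477*1493 = -32065161)
w = -10688387 (w = (⅓)*(-32065161) = -10688387)
w - S = -10688387 - 1*(-1931) = -10688387 + 1931 = -10686456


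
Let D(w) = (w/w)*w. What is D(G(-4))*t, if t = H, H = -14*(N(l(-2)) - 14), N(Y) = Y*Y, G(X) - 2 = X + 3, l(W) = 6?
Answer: -308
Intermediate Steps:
G(X) = 5 + X (G(X) = 2 + (X + 3) = 2 + (3 + X) = 5 + X)
D(w) = w (D(w) = 1*w = w)
N(Y) = Y²
H = -308 (H = -14*(6² - 14) = -14*(36 - 14) = -14*22 = -308)
t = -308
D(G(-4))*t = (5 - 4)*(-308) = 1*(-308) = -308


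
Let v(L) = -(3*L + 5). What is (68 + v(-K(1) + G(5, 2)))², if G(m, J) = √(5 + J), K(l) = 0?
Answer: 4032 - 378*√7 ≈ 3031.9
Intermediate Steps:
v(L) = -5 - 3*L (v(L) = -(5 + 3*L) = -5 - 3*L)
(68 + v(-K(1) + G(5, 2)))² = (68 + (-5 - 3*(-1*0 + √(5 + 2))))² = (68 + (-5 - 3*(0 + √7)))² = (68 + (-5 - 3*√7))² = (63 - 3*√7)²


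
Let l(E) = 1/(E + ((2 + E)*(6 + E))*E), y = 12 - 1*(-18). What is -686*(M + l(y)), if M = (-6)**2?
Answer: -427117663/17295 ≈ -24696.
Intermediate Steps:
y = 30 (y = 12 + 18 = 30)
M = 36
l(E) = 1/(E + E*(2 + E)*(6 + E))
-686*(M + l(y)) = -686*(36 + 1/(30*(13 + 30**2 + 8*30))) = -686*(36 + 1/(30*(13 + 900 + 240))) = -686*(36 + (1/30)/1153) = -686*(36 + (1/30)*(1/1153)) = -686*(36 + 1/34590) = -686*1245241/34590 = -427117663/17295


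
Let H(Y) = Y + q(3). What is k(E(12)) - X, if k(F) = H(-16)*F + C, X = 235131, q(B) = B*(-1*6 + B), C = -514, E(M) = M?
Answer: -235945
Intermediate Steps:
q(B) = B*(-6 + B)
H(Y) = -9 + Y (H(Y) = Y + 3*(-6 + 3) = Y + 3*(-3) = Y - 9 = -9 + Y)
k(F) = -514 - 25*F (k(F) = (-9 - 16)*F - 514 = -25*F - 514 = -514 - 25*F)
k(E(12)) - X = (-514 - 25*12) - 1*235131 = (-514 - 300) - 235131 = -814 - 235131 = -235945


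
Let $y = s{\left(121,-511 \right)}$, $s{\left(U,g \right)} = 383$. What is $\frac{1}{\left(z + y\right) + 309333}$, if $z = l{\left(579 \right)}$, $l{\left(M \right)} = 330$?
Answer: $\frac{1}{310046} \approx 3.2253 \cdot 10^{-6}$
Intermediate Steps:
$z = 330$
$y = 383$
$\frac{1}{\left(z + y\right) + 309333} = \frac{1}{\left(330 + 383\right) + 309333} = \frac{1}{713 + 309333} = \frac{1}{310046}$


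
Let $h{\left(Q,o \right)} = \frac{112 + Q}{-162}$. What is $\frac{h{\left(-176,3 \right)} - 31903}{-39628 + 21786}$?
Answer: $\frac{2584111}{1445202} \approx 1.7881$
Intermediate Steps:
$h{\left(Q,o \right)} = - \frac{56}{81} - \frac{Q}{162}$ ($h{\left(Q,o \right)} = \left(112 + Q\right) \left(- \frac{1}{162}\right) = - \frac{56}{81} - \frac{Q}{162}$)
$\frac{h{\left(-176,3 \right)} - 31903}{-39628 + 21786} = \frac{\left(- \frac{56}{81} - - \frac{88}{81}\right) - 31903}{-39628 + 21786} = \frac{\left(- \frac{56}{81} + \frac{88}{81}\right) - 31903}{-17842} = \left(\frac{32}{81} - 31903\right) \left(- \frac{1}{17842}\right) = \left(- \frac{2584111}{81}\right) \left(- \frac{1}{17842}\right) = \frac{2584111}{1445202}$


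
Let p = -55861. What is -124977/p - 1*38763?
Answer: -2165214966/55861 ≈ -38761.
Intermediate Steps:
-124977/p - 1*38763 = -124977/(-55861) - 1*38763 = -124977*(-1/55861) - 38763 = 124977/55861 - 38763 = -2165214966/55861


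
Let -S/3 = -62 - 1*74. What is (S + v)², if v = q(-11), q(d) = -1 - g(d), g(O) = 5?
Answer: 161604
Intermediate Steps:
q(d) = -6 (q(d) = -1 - 1*5 = -1 - 5 = -6)
v = -6
S = 408 (S = -3*(-62 - 1*74) = -3*(-62 - 74) = -3*(-136) = 408)
(S + v)² = (408 - 6)² = 402² = 161604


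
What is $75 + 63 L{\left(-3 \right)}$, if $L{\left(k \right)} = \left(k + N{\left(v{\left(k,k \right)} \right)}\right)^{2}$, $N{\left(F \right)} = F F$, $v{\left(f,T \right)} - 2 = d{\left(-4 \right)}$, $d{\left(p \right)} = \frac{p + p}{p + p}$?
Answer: $2343$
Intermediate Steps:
$d{\left(p \right)} = 1$ ($d{\left(p \right)} = \frac{2 p}{2 p} = 2 p \frac{1}{2 p} = 1$)
$v{\left(f,T \right)} = 3$ ($v{\left(f,T \right)} = 2 + 1 = 3$)
$N{\left(F \right)} = F^{2}$
$L{\left(k \right)} = \left(9 + k\right)^{2}$ ($L{\left(k \right)} = \left(k + 3^{2}\right)^{2} = \left(k + 9\right)^{2} = \left(9 + k\right)^{2}$)
$75 + 63 L{\left(-3 \right)} = 75 + 63 \left(9 - 3\right)^{2} = 75 + 63 \cdot 6^{2} = 75 + 63 \cdot 36 = 75 + 2268 = 2343$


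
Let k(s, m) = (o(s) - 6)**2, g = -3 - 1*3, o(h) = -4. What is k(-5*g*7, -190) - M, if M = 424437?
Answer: -424337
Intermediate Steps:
g = -6 (g = -3 - 3 = -6)
k(s, m) = 100 (k(s, m) = (-4 - 6)**2 = (-10)**2 = 100)
k(-5*g*7, -190) - M = 100 - 1*424437 = 100 - 424437 = -424337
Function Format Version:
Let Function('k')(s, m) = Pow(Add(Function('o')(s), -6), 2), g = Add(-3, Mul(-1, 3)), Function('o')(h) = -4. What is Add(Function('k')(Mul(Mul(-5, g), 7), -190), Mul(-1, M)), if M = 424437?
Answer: -424337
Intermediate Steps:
g = -6 (g = Add(-3, -3) = -6)
Function('k')(s, m) = 100 (Function('k')(s, m) = Pow(Add(-4, -6), 2) = Pow(-10, 2) = 100)
Add(Function('k')(Mul(Mul(-5, g), 7), -190), Mul(-1, M)) = Add(100, Mul(-1, 424437)) = Add(100, -424437) = -424337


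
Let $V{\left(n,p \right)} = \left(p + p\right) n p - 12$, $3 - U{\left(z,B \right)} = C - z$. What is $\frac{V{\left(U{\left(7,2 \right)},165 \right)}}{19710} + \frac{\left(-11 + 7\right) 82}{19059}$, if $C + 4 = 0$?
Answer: $\frac{806776784}{20869605} \approx 38.658$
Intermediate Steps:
$C = -4$ ($C = -4 + 0 = -4$)
$U{\left(z,B \right)} = 7 + z$ ($U{\left(z,B \right)} = 3 - \left(-4 - z\right) = 3 + \left(4 + z\right) = 7 + z$)
$V{\left(n,p \right)} = -12 + 2 n p^{2}$ ($V{\left(n,p \right)} = 2 p n p - 12 = 2 n p p - 12 = 2 n p^{2} - 12 = -12 + 2 n p^{2}$)
$\frac{V{\left(U{\left(7,2 \right)},165 \right)}}{19710} + \frac{\left(-11 + 7\right) 82}{19059} = \frac{-12 + 2 \left(7 + 7\right) 165^{2}}{19710} + \frac{\left(-11 + 7\right) 82}{19059} = \left(-12 + 2 \cdot 14 \cdot 27225\right) \frac{1}{19710} + \left(-4\right) 82 \cdot \frac{1}{19059} = \left(-12 + 762300\right) \frac{1}{19710} - \frac{328}{19059} = 762288 \cdot \frac{1}{19710} - \frac{328}{19059} = \frac{127048}{3285} - \frac{328}{19059} = \frac{806776784}{20869605}$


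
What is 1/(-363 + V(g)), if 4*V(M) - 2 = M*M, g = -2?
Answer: -2/723 ≈ -0.0027663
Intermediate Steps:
V(M) = 1/2 + M**2/4 (V(M) = 1/2 + (M*M)/4 = 1/2 + M**2/4)
1/(-363 + V(g)) = 1/(-363 + (1/2 + (1/4)*(-2)**2)) = 1/(-363 + (1/2 + (1/4)*4)) = 1/(-363 + (1/2 + 1)) = 1/(-363 + 3/2) = 1/(-723/2) = -2/723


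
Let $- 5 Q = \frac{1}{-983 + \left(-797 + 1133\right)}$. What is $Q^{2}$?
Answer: $\frac{1}{10465225} \approx 9.5555 \cdot 10^{-8}$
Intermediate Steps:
$Q = \frac{1}{3235}$ ($Q = - \frac{1}{5 \left(-983 + \left(-797 + 1133\right)\right)} = - \frac{1}{5 \left(-983 + 336\right)} = - \frac{1}{5 \left(-647\right)} = \left(- \frac{1}{5}\right) \left(- \frac{1}{647}\right) = \frac{1}{3235} \approx 0.00030912$)
$Q^{2} = \left(\frac{1}{3235}\right)^{2} = \frac{1}{10465225}$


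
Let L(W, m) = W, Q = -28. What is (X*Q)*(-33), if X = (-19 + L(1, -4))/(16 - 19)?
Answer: 5544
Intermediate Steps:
X = 6 (X = (-19 + 1)/(16 - 19) = -18/(-3) = -18*(-⅓) = 6)
(X*Q)*(-33) = (6*(-28))*(-33) = -168*(-33) = 5544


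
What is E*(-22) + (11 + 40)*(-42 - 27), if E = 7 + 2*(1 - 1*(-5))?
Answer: -3937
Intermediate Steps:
E = 19 (E = 7 + 2*(1 + 5) = 7 + 2*6 = 7 + 12 = 19)
E*(-22) + (11 + 40)*(-42 - 27) = 19*(-22) + (11 + 40)*(-42 - 27) = -418 + 51*(-69) = -418 - 3519 = -3937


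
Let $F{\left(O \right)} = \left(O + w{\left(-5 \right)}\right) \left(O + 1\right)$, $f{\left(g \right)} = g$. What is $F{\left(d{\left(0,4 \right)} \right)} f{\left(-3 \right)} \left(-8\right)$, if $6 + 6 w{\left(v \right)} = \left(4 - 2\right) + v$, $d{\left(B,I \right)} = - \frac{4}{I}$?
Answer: $0$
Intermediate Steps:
$w{\left(v \right)} = - \frac{2}{3} + \frac{v}{6}$ ($w{\left(v \right)} = -1 + \frac{\left(4 - 2\right) + v}{6} = -1 + \frac{2 + v}{6} = -1 + \left(\frac{1}{3} + \frac{v}{6}\right) = - \frac{2}{3} + \frac{v}{6}$)
$F{\left(O \right)} = \left(1 + O\right) \left(- \frac{3}{2} + O\right)$ ($F{\left(O \right)} = \left(O + \left(- \frac{2}{3} + \frac{1}{6} \left(-5\right)\right)\right) \left(O + 1\right) = \left(O - \frac{3}{2}\right) \left(1 + O\right) = \left(- \frac{3}{2} + O\right) \left(1 + O\right) = \left(1 + O\right) \left(- \frac{3}{2} + O\right)$)
$F{\left(d{\left(0,4 \right)} \right)} f{\left(-3 \right)} \left(-8\right) = \left(- \frac{3}{2} + \left(- \frac{4}{4}\right)^{2} - \frac{\left(-4\right) \frac{1}{4}}{2}\right) \left(-3\right) \left(-8\right) = \left(- \frac{3}{2} + \left(\left(-4\right) \frac{1}{4}\right)^{2} - \frac{\left(-4\right) \frac{1}{4}}{2}\right) \left(-3\right) \left(-8\right) = \left(- \frac{3}{2} + \left(-1\right)^{2} - - \frac{1}{2}\right) \left(-3\right) \left(-8\right) = \left(- \frac{3}{2} + 1 + \frac{1}{2}\right) \left(-3\right) \left(-8\right) = 0 \left(-3\right) \left(-8\right) = 0 \left(-8\right) = 0$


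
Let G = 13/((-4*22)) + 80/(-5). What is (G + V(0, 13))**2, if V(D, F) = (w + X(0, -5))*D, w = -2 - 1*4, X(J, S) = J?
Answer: 2019241/7744 ≈ 260.75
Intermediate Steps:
w = -6 (w = -2 - 4 = -6)
V(D, F) = -6*D (V(D, F) = (-6 + 0)*D = -6*D)
G = -1421/88 (G = 13/(-88) + 80*(-1/5) = 13*(-1/88) - 16 = -13/88 - 16 = -1421/88 ≈ -16.148)
(G + V(0, 13))**2 = (-1421/88 - 6*0)**2 = (-1421/88 + 0)**2 = (-1421/88)**2 = 2019241/7744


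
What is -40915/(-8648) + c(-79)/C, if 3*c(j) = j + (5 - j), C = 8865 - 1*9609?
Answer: 1426235/301599 ≈ 4.7289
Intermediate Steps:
C = -744 (C = 8865 - 9609 = -744)
c(j) = 5/3 (c(j) = (j + (5 - j))/3 = (⅓)*5 = 5/3)
-40915/(-8648) + c(-79)/C = -40915/(-8648) + (5/3)/(-744) = -40915*(-1/8648) + (5/3)*(-1/744) = 40915/8648 - 5/2232 = 1426235/301599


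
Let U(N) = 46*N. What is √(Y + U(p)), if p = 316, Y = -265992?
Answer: 8*I*√3929 ≈ 501.45*I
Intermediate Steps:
√(Y + U(p)) = √(-265992 + 46*316) = √(-265992 + 14536) = √(-251456) = 8*I*√3929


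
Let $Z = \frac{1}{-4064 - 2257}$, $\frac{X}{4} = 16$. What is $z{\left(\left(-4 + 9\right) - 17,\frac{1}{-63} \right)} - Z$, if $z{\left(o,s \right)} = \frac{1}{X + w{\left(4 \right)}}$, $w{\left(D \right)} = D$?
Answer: $\frac{6389}{429828} \approx 0.014864$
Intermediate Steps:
$X = 64$ ($X = 4 \cdot 16 = 64$)
$z{\left(o,s \right)} = \frac{1}{68}$ ($z{\left(o,s \right)} = \frac{1}{64 + 4} = \frac{1}{68}$)
$Z = - \frac{1}{6321}$ ($Z = \frac{1}{-6321} = - \frac{1}{6321} \approx -0.0001582$)
$z{\left(\left(-4 + 9\right) - 17,\frac{1}{-63} \right)} - Z = \frac{1}{68} - - \frac{1}{6321} = \frac{1}{68} + \frac{1}{6321} = \frac{6389}{429828}$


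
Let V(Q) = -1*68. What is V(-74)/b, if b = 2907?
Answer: -4/171 ≈ -0.023392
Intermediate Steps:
V(Q) = -68
V(-74)/b = -68/2907 = -68*1/2907 = -4/171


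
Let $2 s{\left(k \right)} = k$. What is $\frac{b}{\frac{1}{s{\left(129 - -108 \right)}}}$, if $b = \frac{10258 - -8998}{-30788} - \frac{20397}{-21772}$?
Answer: $\frac{12367916337}{335158168} \approx 36.902$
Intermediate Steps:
$s{\left(k \right)} = \frac{k}{2}$
$b = \frac{52185301}{167579084}$ ($b = \left(10258 + 8998\right) \left(- \frac{1}{30788}\right) - - \frac{20397}{21772} = 19256 \left(- \frac{1}{30788}\right) + \frac{20397}{21772} = - \frac{4814}{7697} + \frac{20397}{21772} = \frac{52185301}{167579084} \approx 0.31141$)
$\frac{b}{\frac{1}{s{\left(129 - -108 \right)}}} = \frac{52185301}{167579084 \frac{1}{\frac{1}{2} \left(129 - -108\right)}} = \frac{52185301}{167579084 \frac{1}{\frac{1}{2} \left(129 + 108\right)}} = \frac{52185301}{167579084 \frac{1}{\frac{1}{2} \cdot 237}} = \frac{52185301}{167579084 \frac{1}{\frac{237}{2}}} = \frac{52185301}{167579084 \cdot \frac{2}{237}} = \frac{52185301}{167579084} \cdot \frac{237}{2} = \frac{12367916337}{335158168}$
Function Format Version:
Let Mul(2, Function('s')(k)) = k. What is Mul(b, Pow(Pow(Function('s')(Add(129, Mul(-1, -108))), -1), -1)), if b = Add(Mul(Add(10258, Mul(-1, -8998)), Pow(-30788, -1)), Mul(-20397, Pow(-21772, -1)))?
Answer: Rational(12367916337, 335158168) ≈ 36.902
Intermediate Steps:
Function('s')(k) = Mul(Rational(1, 2), k)
b = Rational(52185301, 167579084) (b = Add(Mul(Add(10258, 8998), Rational(-1, 30788)), Mul(-20397, Rational(-1, 21772))) = Add(Mul(19256, Rational(-1, 30788)), Rational(20397, 21772)) = Add(Rational(-4814, 7697), Rational(20397, 21772)) = Rational(52185301, 167579084) ≈ 0.31141)
Mul(b, Pow(Pow(Function('s')(Add(129, Mul(-1, -108))), -1), -1)) = Mul(Rational(52185301, 167579084), Pow(Pow(Mul(Rational(1, 2), Add(129, Mul(-1, -108))), -1), -1)) = Mul(Rational(52185301, 167579084), Pow(Pow(Mul(Rational(1, 2), Add(129, 108)), -1), -1)) = Mul(Rational(52185301, 167579084), Pow(Pow(Mul(Rational(1, 2), 237), -1), -1)) = Mul(Rational(52185301, 167579084), Pow(Pow(Rational(237, 2), -1), -1)) = Mul(Rational(52185301, 167579084), Pow(Rational(2, 237), -1)) = Mul(Rational(52185301, 167579084), Rational(237, 2)) = Rational(12367916337, 335158168)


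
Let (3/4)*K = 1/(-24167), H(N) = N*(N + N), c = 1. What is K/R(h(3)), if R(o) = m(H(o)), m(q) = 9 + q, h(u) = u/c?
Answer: -4/1957527 ≈ -2.0434e-6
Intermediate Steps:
H(N) = 2*N**2 (H(N) = N*(2*N) = 2*N**2)
h(u) = u (h(u) = u/1 = u*1 = u)
K = -4/72501 (K = (4/3)/(-24167) = (4/3)*(-1/24167) = -4/72501 ≈ -5.5172e-5)
R(o) = 9 + 2*o**2
K/R(h(3)) = -4/(72501*(9 + 2*3**2)) = -4/(72501*(9 + 2*9)) = -4/(72501*(9 + 18)) = -4/72501/27 = -4/72501*1/27 = -4/1957527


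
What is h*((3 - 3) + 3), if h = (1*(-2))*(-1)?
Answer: 6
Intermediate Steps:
h = 2 (h = -2*(-1) = 2)
h*((3 - 3) + 3) = 2*((3 - 3) + 3) = 2*(0 + 3) = 2*3 = 6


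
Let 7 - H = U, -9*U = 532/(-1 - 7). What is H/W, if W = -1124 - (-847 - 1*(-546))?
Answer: 7/14814 ≈ 0.00047253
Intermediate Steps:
U = 133/18 (U = -532/(9*(-1 - 7)) = -532/(9*(-8)) = -532*(-1)/(9*8) = -1/9*(-133/2) = 133/18 ≈ 7.3889)
H = -7/18 (H = 7 - 1*133/18 = 7 - 133/18 = -7/18 ≈ -0.38889)
W = -823 (W = -1124 - (-847 + 546) = -1124 - 1*(-301) = -1124 + 301 = -823)
H/W = -7/18/(-823) = -7/18*(-1/823) = 7/14814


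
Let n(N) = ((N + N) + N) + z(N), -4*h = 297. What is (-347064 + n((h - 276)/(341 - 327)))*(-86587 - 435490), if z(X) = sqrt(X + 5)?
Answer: 10149065677599/56 - 522077*I*sqrt(15694)/28 ≈ 1.8123e+11 - 2.3358e+6*I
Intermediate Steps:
h = -297/4 (h = -1/4*297 = -297/4 ≈ -74.250)
z(X) = sqrt(5 + X)
n(N) = sqrt(5 + N) + 3*N (n(N) = ((N + N) + N) + sqrt(5 + N) = (2*N + N) + sqrt(5 + N) = 3*N + sqrt(5 + N) = sqrt(5 + N) + 3*N)
(-347064 + n((h - 276)/(341 - 327)))*(-86587 - 435490) = (-347064 + (sqrt(5 + (-297/4 - 276)/(341 - 327)) + 3*((-297/4 - 276)/(341 - 327))))*(-86587 - 435490) = (-347064 + (sqrt(5 - 1401/4/14) + 3*(-1401/4/14)))*(-522077) = (-347064 + (sqrt(5 - 1401/4*1/14) + 3*(-1401/4*1/14)))*(-522077) = (-347064 + (sqrt(5 - 1401/56) + 3*(-1401/56)))*(-522077) = (-347064 + (sqrt(-1121/56) - 4203/56))*(-522077) = (-347064 + (I*sqrt(15694)/28 - 4203/56))*(-522077) = (-347064 + (-4203/56 + I*sqrt(15694)/28))*(-522077) = (-19439787/56 + I*sqrt(15694)/28)*(-522077) = 10149065677599/56 - 522077*I*sqrt(15694)/28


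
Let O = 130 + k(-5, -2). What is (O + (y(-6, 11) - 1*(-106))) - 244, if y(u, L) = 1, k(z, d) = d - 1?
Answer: -10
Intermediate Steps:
k(z, d) = -1 + d
O = 127 (O = 130 + (-1 - 2) = 130 - 3 = 127)
(O + (y(-6, 11) - 1*(-106))) - 244 = (127 + (1 - 1*(-106))) - 244 = (127 + (1 + 106)) - 244 = (127 + 107) - 244 = 234 - 244 = -10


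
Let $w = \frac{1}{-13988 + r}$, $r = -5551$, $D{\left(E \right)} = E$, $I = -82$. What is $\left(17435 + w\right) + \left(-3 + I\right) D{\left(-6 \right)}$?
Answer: $\frac{350627354}{19539} \approx 17945.0$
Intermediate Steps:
$w = - \frac{1}{19539}$ ($w = \frac{1}{-13988 - 5551} = \frac{1}{-19539} = - \frac{1}{19539} \approx -5.118 \cdot 10^{-5}$)
$\left(17435 + w\right) + \left(-3 + I\right) D{\left(-6 \right)} = \left(17435 - \frac{1}{19539}\right) + \left(-3 - 82\right) \left(-6\right) = \frac{340662464}{19539} - -510 = \frac{340662464}{19539} + 510 = \frac{350627354}{19539}$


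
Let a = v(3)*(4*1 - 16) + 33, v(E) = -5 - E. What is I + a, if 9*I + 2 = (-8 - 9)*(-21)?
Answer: 1516/9 ≈ 168.44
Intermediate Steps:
a = 129 (a = (-5 - 1*3)*(4*1 - 16) + 33 = (-5 - 3)*(4 - 16) + 33 = -8*(-12) + 33 = 96 + 33 = 129)
I = 355/9 (I = -2/9 + ((-8 - 9)*(-21))/9 = -2/9 + (-17*(-21))/9 = -2/9 + (1/9)*357 = -2/9 + 119/3 = 355/9 ≈ 39.444)
I + a = 355/9 + 129 = 1516/9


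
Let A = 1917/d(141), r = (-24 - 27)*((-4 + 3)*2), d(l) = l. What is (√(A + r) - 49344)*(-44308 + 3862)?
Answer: 1995767424 - 40446*√255351/47 ≈ 1.9953e+9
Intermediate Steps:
r = 102 (r = -(-51)*2 = -51*(-2) = 102)
A = 639/47 (A = 1917/141 = 1917*(1/141) = 639/47 ≈ 13.596)
(√(A + r) - 49344)*(-44308 + 3862) = (√(639/47 + 102) - 49344)*(-44308 + 3862) = (√(5433/47) - 49344)*(-40446) = (√255351/47 - 49344)*(-40446) = (-49344 + √255351/47)*(-40446) = 1995767424 - 40446*√255351/47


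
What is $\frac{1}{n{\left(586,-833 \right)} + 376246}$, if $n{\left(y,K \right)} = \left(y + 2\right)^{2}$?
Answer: $\frac{1}{721990} \approx 1.3851 \cdot 10^{-6}$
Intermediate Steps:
$n{\left(y,K \right)} = \left(2 + y\right)^{2}$
$\frac{1}{n{\left(586,-833 \right)} + 376246} = \frac{1}{\left(2 + 586\right)^{2} + 376246} = \frac{1}{588^{2} + 376246} = \frac{1}{345744 + 376246} = \frac{1}{721990}$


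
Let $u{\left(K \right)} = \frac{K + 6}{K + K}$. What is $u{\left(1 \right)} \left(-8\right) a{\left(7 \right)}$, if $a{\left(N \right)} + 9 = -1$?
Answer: $280$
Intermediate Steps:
$a{\left(N \right)} = -10$ ($a{\left(N \right)} = -9 - 1 = -10$)
$u{\left(K \right)} = \frac{6 + K}{2 K}$
$u{\left(1 \right)} \left(-8\right) a{\left(7 \right)} = \frac{6 + 1}{2 \cdot 1} \left(-8\right) \left(-10\right) = \frac{1}{2} \cdot 1 \cdot 7 \left(-8\right) \left(-10\right) = \frac{7}{2} \left(-8\right) \left(-10\right) = \left(-28\right) \left(-10\right) = 280$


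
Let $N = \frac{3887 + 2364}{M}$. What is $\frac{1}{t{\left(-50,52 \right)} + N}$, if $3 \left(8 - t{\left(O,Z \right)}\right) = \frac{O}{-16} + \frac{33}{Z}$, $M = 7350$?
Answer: $\frac{54600}{414811} \approx 0.13163$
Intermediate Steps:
$t{\left(O,Z \right)} = 8 - \frac{11}{Z} + \frac{O}{48}$ ($t{\left(O,Z \right)} = 8 - \frac{\frac{O}{-16} + \frac{33}{Z}}{3} = 8 - \frac{O \left(- \frac{1}{16}\right) + \frac{33}{Z}}{3} = 8 - \frac{- \frac{O}{16} + \frac{33}{Z}}{3} = 8 - \frac{\frac{33}{Z} - \frac{O}{16}}{3} = 8 + \left(- \frac{11}{Z} + \frac{O}{48}\right) = 8 - \frac{11}{Z} + \frac{O}{48}$)
$N = \frac{893}{1050}$ ($N = \frac{3887 + 2364}{7350} = 6251 \cdot \frac{1}{7350} = \frac{893}{1050} \approx 0.85048$)
$\frac{1}{t{\left(-50,52 \right)} + N} = \frac{1}{\left(8 - \frac{11}{52} + \frac{1}{48} \left(-50\right)\right) + \frac{893}{1050}} = \frac{1}{\left(8 - \frac{11}{52} - \frac{25}{24}\right) + \frac{893}{1050}} = \frac{1}{\frac{2105}{312} + \frac{893}{1050}} = \frac{1}{\frac{414811}{54600}} = \frac{54600}{414811}$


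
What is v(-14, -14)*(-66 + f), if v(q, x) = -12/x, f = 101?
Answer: 30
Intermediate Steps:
v(-14, -14)*(-66 + f) = (-12/(-14))*(-66 + 101) = -12*(-1/14)*35 = (6/7)*35 = 30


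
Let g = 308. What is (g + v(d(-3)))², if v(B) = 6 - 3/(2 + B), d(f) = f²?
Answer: 11909401/121 ≈ 98425.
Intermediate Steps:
(g + v(d(-3)))² = (308 + 3*(3 + 2*(-3)²)/(2 + (-3)²))² = (308 + 3*(3 + 2*9)/(2 + 9))² = (308 + 3*(3 + 18)/11)² = (308 + 3*(1/11)*21)² = (308 + 63/11)² = (3451/11)² = 11909401/121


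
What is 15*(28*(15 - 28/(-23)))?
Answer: 156660/23 ≈ 6811.3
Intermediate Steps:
15*(28*(15 - 28/(-23))) = 15*(28*(15 - 28*(-1/23))) = 15*(28*(15 + 28/23)) = 15*(28*(373/23)) = 15*(10444/23) = 156660/23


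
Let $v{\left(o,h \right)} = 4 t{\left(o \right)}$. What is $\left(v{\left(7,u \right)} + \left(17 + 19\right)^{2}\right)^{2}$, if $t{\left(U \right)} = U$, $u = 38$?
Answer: $1752976$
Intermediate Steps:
$v{\left(o,h \right)} = 4 o$
$\left(v{\left(7,u \right)} + \left(17 + 19\right)^{2}\right)^{2} = \left(4 \cdot 7 + \left(17 + 19\right)^{2}\right)^{2} = \left(28 + 36^{2}\right)^{2} = \left(28 + 1296\right)^{2} = 1324^{2} = 1752976$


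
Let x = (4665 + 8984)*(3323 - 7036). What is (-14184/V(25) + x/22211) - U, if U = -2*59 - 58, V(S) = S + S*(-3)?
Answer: -1011719613/555275 ≈ -1822.0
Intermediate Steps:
x = -50678737 (x = 13649*(-3713) = -50678737)
V(S) = -2*S (V(S) = S - 3*S = -2*S)
U = -176 (U = -118 - 58 = -176)
(-14184/V(25) + x/22211) - U = (-14184/((-2*25)) - 50678737/22211) - 1*(-176) = (-14184/(-50) - 50678737*1/22211) + 176 = (-14184*(-1/50) - 50678737/22211) + 176 = (7092/25 - 50678737/22211) + 176 = -1109448013/555275 + 176 = -1011719613/555275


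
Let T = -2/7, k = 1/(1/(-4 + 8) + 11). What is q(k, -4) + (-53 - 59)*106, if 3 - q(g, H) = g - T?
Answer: -3738853/315 ≈ -11869.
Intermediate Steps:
k = 4/45 (k = 1/(1/4 + 11) = 1/(¼ + 11) = 1/(45/4) = 4/45 ≈ 0.088889)
T = -2/7 (T = -2*⅐ = -2/7 ≈ -0.28571)
q(g, H) = 19/7 - g (q(g, H) = 3 - (g - 1*(-2/7)) = 3 - (g + 2/7) = 3 - (2/7 + g) = 3 + (-2/7 - g) = 19/7 - g)
q(k, -4) + (-53 - 59)*106 = (19/7 - 1*4/45) + (-53 - 59)*106 = (19/7 - 4/45) - 112*106 = 827/315 - 11872 = -3738853/315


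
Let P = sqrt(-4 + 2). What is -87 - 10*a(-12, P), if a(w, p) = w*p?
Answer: -87 + 120*I*sqrt(2) ≈ -87.0 + 169.71*I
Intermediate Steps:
P = I*sqrt(2) (P = sqrt(-2) = I*sqrt(2) ≈ 1.4142*I)
a(w, p) = p*w
-87 - 10*a(-12, P) = -87 - 10*I*sqrt(2)*(-12) = -87 - (-120)*I*sqrt(2) = -87 + 120*I*sqrt(2)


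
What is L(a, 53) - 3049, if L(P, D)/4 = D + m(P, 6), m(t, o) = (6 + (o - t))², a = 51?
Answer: 3247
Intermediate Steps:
m(t, o) = (6 + o - t)²
L(P, D) = 4*D + 4*(12 - P)² (L(P, D) = 4*(D + (6 + 6 - P)²) = 4*(D + (12 - P)²) = 4*D + 4*(12 - P)²)
L(a, 53) - 3049 = (4*53 + 4*(12 - 1*51)²) - 3049 = (212 + 4*(12 - 51)²) - 3049 = (212 + 4*(-39)²) - 3049 = (212 + 4*1521) - 3049 = (212 + 6084) - 3049 = 6296 - 3049 = 3247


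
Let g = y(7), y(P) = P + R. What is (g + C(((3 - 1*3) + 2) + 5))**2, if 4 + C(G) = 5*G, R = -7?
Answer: 961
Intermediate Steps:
y(P) = -7 + P (y(P) = P - 7 = -7 + P)
C(G) = -4 + 5*G
g = 0 (g = -7 + 7 = 0)
(g + C(((3 - 1*3) + 2) + 5))**2 = (0 + (-4 + 5*(((3 - 1*3) + 2) + 5)))**2 = (0 + (-4 + 5*(((3 - 3) + 2) + 5)))**2 = (0 + (-4 + 5*((0 + 2) + 5)))**2 = (0 + (-4 + 5*(2 + 5)))**2 = (0 + (-4 + 5*7))**2 = (0 + (-4 + 35))**2 = (0 + 31)**2 = 31**2 = 961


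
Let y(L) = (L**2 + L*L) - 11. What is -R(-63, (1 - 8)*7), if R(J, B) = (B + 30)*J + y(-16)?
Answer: -1698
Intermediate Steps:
y(L) = -11 + 2*L**2 (y(L) = (L**2 + L**2) - 11 = 2*L**2 - 11 = -11 + 2*L**2)
R(J, B) = 501 + J*(30 + B) (R(J, B) = (B + 30)*J + (-11 + 2*(-16)**2) = (30 + B)*J + (-11 + 2*256) = J*(30 + B) + (-11 + 512) = J*(30 + B) + 501 = 501 + J*(30 + B))
-R(-63, (1 - 8)*7) = -(501 + 30*(-63) + ((1 - 8)*7)*(-63)) = -(501 - 1890 - 7*7*(-63)) = -(501 - 1890 - 49*(-63)) = -(501 - 1890 + 3087) = -1*1698 = -1698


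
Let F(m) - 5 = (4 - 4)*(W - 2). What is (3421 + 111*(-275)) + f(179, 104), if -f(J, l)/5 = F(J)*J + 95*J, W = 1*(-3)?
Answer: -116604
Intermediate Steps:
W = -3
F(m) = 5 (F(m) = 5 + (4 - 4)*(-3 - 2) = 5 + 0*(-5) = 5 + 0 = 5)
f(J, l) = -500*J (f(J, l) = -5*(5*J + 95*J) = -500*J)
(3421 + 111*(-275)) + f(179, 104) = (3421 + 111*(-275)) - 500*179 = (3421 - 30525) - 89500 = -27104 - 89500 = -116604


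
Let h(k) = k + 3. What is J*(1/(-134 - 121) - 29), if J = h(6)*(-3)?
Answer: 66564/85 ≈ 783.11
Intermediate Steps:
h(k) = 3 + k
J = -27 (J = (3 + 6)*(-3) = 9*(-3) = -27)
J*(1/(-134 - 121) - 29) = -27*(1/(-134 - 121) - 29) = -27*(1/(-255) - 29) = -27*(-1/255 - 29) = -27*(-7396/255) = 66564/85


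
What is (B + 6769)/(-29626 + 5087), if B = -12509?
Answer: 5740/24539 ≈ 0.23391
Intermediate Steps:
(B + 6769)/(-29626 + 5087) = (-12509 + 6769)/(-29626 + 5087) = -5740/(-24539) = -5740*(-1/24539) = 5740/24539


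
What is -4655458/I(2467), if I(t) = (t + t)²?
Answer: -2327729/12172178 ≈ -0.19123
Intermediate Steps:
I(t) = 4*t² (I(t) = (2*t)² = 4*t²)
-4655458/I(2467) = -4655458/(4*2467²) = -4655458/(4*6086089) = -4655458/24344356 = -4655458*1/24344356 = -2327729/12172178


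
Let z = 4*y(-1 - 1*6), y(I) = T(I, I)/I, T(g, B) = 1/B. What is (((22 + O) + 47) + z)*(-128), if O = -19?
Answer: -314112/49 ≈ -6410.4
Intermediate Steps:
y(I) = I⁻² (y(I) = 1/(I*I) = I⁻²)
z = 4/49 (z = 4/(-1 - 1*6)² = 4/(-1 - 6)² = 4/(-7)² = 4*(1/49) = 4/49 ≈ 0.081633)
(((22 + O) + 47) + z)*(-128) = (((22 - 19) + 47) + 4/49)*(-128) = ((3 + 47) + 4/49)*(-128) = (50 + 4/49)*(-128) = (2454/49)*(-128) = -314112/49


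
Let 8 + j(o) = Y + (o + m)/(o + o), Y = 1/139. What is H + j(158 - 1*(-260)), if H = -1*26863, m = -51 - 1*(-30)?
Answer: -3122461665/116204 ≈ -26871.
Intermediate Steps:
m = -21 (m = -51 + 30 = -21)
Y = 1/139 ≈ 0.0071942
j(o) = -1111/139 + (-21 + o)/(2*o) (j(o) = -8 + (1/139 + (o - 21)/(o + o)) = -8 + (1/139 + (-21 + o)/((2*o))) = -8 + (1/139 + (-21 + o)*(1/(2*o))) = -8 + (1/139 + (-21 + o)/(2*o)) = -1111/139 + (-21 + o)/(2*o))
H = -26863
H + j(158 - 1*(-260)) = -26863 + (-2919 - 2083*(158 - 1*(-260)))/(278*(158 - 1*(-260))) = -26863 + (-2919 - 2083*(158 + 260))/(278*(158 + 260)) = -26863 + (1/278)*(-2919 - 2083*418)/418 = -26863 + (1/278)*(1/418)*(-2919 - 870694) = -26863 + (1/278)*(1/418)*(-873613) = -26863 - 873613/116204 = -3122461665/116204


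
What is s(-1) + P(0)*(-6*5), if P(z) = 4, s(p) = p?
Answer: -121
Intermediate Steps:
s(-1) + P(0)*(-6*5) = -1 + 4*(-6*5) = -1 + 4*(-30) = -1 - 120 = -121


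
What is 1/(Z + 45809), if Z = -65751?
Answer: -1/19942 ≈ -5.0145e-5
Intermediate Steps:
1/(Z + 45809) = 1/(-65751 + 45809) = 1/(-19942) = -1/19942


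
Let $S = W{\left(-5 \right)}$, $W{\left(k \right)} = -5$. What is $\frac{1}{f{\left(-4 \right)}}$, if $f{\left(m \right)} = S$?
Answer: $- \frac{1}{5} \approx -0.2$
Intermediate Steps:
$S = -5$
$f{\left(m \right)} = -5$
$\frac{1}{f{\left(-4 \right)}} = \frac{1}{-5} = - \frac{1}{5}$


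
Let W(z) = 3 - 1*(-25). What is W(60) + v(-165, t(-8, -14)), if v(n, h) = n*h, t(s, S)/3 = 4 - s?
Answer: -5912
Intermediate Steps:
t(s, S) = 12 - 3*s (t(s, S) = 3*(4 - s) = 12 - 3*s)
W(z) = 28 (W(z) = 3 + 25 = 28)
v(n, h) = h*n
W(60) + v(-165, t(-8, -14)) = 28 + (12 - 3*(-8))*(-165) = 28 + (12 + 24)*(-165) = 28 + 36*(-165) = 28 - 5940 = -5912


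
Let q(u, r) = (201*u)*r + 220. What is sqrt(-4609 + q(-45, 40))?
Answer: I*sqrt(366189) ≈ 605.14*I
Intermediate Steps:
q(u, r) = 220 + 201*r*u (q(u, r) = 201*r*u + 220 = 220 + 201*r*u)
sqrt(-4609 + q(-45, 40)) = sqrt(-4609 + (220 + 201*40*(-45))) = sqrt(-4609 + (220 - 361800)) = sqrt(-4609 - 361580) = sqrt(-366189) = I*sqrt(366189)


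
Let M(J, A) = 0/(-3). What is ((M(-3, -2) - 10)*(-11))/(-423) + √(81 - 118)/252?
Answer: -110/423 + I*√37/252 ≈ -0.26005 + 0.024138*I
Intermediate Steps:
M(J, A) = 0 (M(J, A) = 0*(-⅓) = 0)
((M(-3, -2) - 10)*(-11))/(-423) + √(81 - 118)/252 = ((0 - 10)*(-11))/(-423) + √(81 - 118)/252 = -10*(-11)*(-1/423) + √(-37)*(1/252) = 110*(-1/423) + (I*√37)*(1/252) = -110/423 + I*√37/252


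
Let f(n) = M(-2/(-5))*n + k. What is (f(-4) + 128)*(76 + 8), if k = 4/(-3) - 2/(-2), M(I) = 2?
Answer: 10052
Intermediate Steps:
k = -⅓ (k = 4*(-⅓) - 2*(-½) = -4/3 + 1 = -⅓ ≈ -0.33333)
f(n) = -⅓ + 2*n (f(n) = 2*n - ⅓ = -⅓ + 2*n)
(f(-4) + 128)*(76 + 8) = ((-⅓ + 2*(-4)) + 128)*(76 + 8) = ((-⅓ - 8) + 128)*84 = (-25/3 + 128)*84 = (359/3)*84 = 10052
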